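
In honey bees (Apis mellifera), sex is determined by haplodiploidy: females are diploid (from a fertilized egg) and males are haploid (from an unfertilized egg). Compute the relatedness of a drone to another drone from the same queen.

0.5

Haploid brothers each carry a random half of the queen's diploid genome, so on average they share half: r = 1/2.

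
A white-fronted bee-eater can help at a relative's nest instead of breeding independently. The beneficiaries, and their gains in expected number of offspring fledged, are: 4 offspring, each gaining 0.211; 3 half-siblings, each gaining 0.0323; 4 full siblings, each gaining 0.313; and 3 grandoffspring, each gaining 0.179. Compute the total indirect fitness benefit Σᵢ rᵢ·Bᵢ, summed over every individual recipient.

r to an offspring = 1/2 (one parent–offspring link: r = (1/2)^1 = 1/2).
r to a half-sibling = 1/4 (half-sibs share one parent — one path of length 2: r = (1/2)^2 = 1/4).
r to a full sibling = 1/2 (full sibs share both parents — two paths of length 2: r = 2·(1/2)^2 = 1/2).
r to a grandoffspring = 0.25 (two parent–offspring links: r = (1/2)^2 = 1/4).
Summing one r·B term per recipient: 4·0.5·0.211 + 3·0.25·0.0323 + 4·0.5·0.313 + 3·0.25·0.179 = 1.206475.

1.206475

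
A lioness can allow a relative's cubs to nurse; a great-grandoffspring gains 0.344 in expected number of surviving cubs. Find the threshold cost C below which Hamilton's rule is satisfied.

r to a great-grandoffspring = 0.125 (three parent–offspring links: r = (1/2)^3 = 1/8).
Hamilton's rule: n·r·B > C, so the trait is favored while C < n·r·B = 1·0.125·0.344 = 0.043.

0.043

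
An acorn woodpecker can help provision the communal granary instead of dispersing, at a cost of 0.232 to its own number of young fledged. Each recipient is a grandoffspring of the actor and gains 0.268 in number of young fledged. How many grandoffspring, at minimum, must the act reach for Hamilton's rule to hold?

4

r to a grandoffspring = 0.25 (two parent–offspring links: r = (1/2)^2 = 1/4).
Hamilton's rule: n·r·B > C  ⇒  n > C/(r·B) = 0.232/(0.25·0.268) = 3.463.
The smallest integer exceeding 3.463 is 4.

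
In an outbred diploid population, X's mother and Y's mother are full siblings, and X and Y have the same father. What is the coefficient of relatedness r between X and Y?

Relatedness sums over independent paths through distinct common ancestors.
X and Y are related in two ways: first cousins through their mothers (r = 1/8) and half-sibs through their shared father (r = 1/4).
r = 1/8 + 1/4 = 3/8 = 0.375.

0.375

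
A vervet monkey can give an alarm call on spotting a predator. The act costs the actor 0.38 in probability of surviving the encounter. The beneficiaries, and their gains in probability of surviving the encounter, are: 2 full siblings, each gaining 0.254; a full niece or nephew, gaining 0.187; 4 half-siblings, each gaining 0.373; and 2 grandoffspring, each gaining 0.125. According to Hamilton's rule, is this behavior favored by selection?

Yes

Hamilton's rule: the trait is favored when the sum of r·B over every recipient exceeds the actor's cost C.
r to a full sibling = 0.5 (full sibs share both parents — two paths of length 2: r = 2·(1/2)^2 = 1/2).
r to a full niece or nephew = 1/4 (full aunt/uncle↔niece/nephew: two paths of length 3 through the shared grandparent pair: r = 2·(1/2)^3 = 1/4).
r to a half-sibling = 1/4 (half-sibs share one parent — one path of length 2: r = (1/2)^2 = 1/4).
r to a grandoffspring = 1/4 (two parent–offspring links: r = (1/2)^2 = 1/4).
Summing one r·B term per recipient: 2·0.5·0.254 + 1·0.25·0.187 + 4·0.25·0.373 + 2·0.25·0.125 = 0.73625.
0.73625 > 0.38: the indirect benefit exceeds the cost.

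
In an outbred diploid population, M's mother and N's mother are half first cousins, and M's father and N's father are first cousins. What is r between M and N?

Wright's path rule: contributions from independent ancestry routes add.
M and N are related in two ways: half second cousins through their mothers (r = 1/64) and second cousins through their fathers (r = 1/32).
r = 1/64 + 1/32 = 0.046875.

0.046875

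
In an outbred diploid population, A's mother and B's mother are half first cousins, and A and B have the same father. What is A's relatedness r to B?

0.265625

Wright's path rule: contributions from independent ancestry routes add.
A and B are related in two ways: half second cousins through their mothers (r = 1/64) and half-sibs through their shared father (r = 1/4).
r = 1/64 + 1/4 = 17/64 = 0.265625.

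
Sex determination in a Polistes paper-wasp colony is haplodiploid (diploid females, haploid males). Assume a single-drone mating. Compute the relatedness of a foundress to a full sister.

0.75

Haplodiploid full sisters inherit their father's entire haploid genome identically (contributing 1/2) and on average half of their mother's contribution (1/2 · 1/2 = 1/4); r = 1/2 + 1/4 = 3/4.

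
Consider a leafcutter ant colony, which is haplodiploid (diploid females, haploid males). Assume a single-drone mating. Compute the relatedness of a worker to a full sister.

0.75

Haplodiploid full sisters inherit their father's entire haploid genome identically (contributing 1/2) and on average half of their mother's contribution (1/2 · 1/2 = 1/4); r = 1/2 + 1/4 = 3/4.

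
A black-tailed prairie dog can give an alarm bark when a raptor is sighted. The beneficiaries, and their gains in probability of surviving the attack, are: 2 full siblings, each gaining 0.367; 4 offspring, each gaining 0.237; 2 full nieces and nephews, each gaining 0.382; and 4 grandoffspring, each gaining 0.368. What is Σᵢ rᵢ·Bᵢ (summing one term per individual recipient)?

r to a full sibling = 0.5 (full sibs share both parents — two paths of length 2: r = 2·(1/2)^2 = 1/2).
r to an offspring = 0.5 (one parent–offspring link: r = (1/2)^1 = 1/2).
r to a full niece or nephew = 0.25 (full aunt/uncle↔niece/nephew: two paths of length 3 through the shared grandparent pair: r = 2·(1/2)^3 = 1/4).
r to a grandoffspring = 0.25 (two parent–offspring links: r = (1/2)^2 = 1/4).
Summing one r·B term per recipient: 2·0.5·0.367 + 4·0.5·0.237 + 2·0.25·0.382 + 4·0.25·0.368 = 1.4.

1.4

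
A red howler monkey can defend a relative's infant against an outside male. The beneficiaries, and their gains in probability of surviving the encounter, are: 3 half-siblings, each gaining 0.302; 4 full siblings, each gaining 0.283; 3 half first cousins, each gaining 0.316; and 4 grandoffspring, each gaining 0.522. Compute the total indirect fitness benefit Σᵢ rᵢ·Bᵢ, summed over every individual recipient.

r to a half-sibling = 0.25 (half-sibs share one parent — one path of length 2: r = (1/2)^2 = 1/4).
r to a full sibling = 1/2 (full sibs share both parents — two paths of length 2: r = 2·(1/2)^2 = 1/2).
r to a half first cousin = 0.0625 (half first cousins share one grandparent — one path of length 4: r = (1/2)^4 = 1/16).
r to a grandoffspring = 1/4 (two parent–offspring links: r = (1/2)^2 = 1/4).
Summing one r·B term per recipient: 3·0.25·0.302 + 4·0.5·0.283 + 3·0.0625·0.316 + 4·0.25·0.522 = 1.37375.

1.37375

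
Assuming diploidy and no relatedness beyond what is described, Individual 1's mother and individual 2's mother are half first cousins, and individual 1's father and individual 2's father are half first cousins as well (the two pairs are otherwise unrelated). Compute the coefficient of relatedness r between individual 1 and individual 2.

0.03125

Independent pedigree routes through distinct common ancestors add.
Individual 1 and individual 2 are related in two ways: half second cousins through their mothers (r = 1/64) and half second cousins through their fathers (r = 1/64).
r = 1/64 + 1/64 = 1/32 = 0.03125.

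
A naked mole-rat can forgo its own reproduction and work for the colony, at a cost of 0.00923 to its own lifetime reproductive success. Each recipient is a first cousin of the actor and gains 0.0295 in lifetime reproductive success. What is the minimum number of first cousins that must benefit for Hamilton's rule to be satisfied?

3

r to a first cousin = 1/8 (first cousins share one grandparent pair — two paths of length 4: r = 2·(1/2)^4 = 1/8).
Hamilton's rule: n·r·B > C  ⇒  n > C/(r·B) = 0.00923/(0.125·0.0295) = 2.503.
The smallest integer exceeding 2.503 is 3.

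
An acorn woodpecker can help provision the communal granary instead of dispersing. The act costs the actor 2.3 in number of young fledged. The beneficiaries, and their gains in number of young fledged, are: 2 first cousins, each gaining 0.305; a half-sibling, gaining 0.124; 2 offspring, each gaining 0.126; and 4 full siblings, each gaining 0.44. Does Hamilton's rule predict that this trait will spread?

No

Hamilton's rule: the trait is favored when the sum of r·B over every recipient exceeds the actor's cost C.
r to a first cousin = 1/8 (first cousins share one grandparent pair — two paths of length 4: r = 2·(1/2)^4 = 1/8).
r to a half-sibling = 0.25 (half-sibs share one parent — one path of length 2: r = (1/2)^2 = 1/4).
r to an offspring = 0.5 (one parent–offspring link: r = (1/2)^1 = 1/2).
r to a full sibling = 0.5 (full sibs share both parents — two paths of length 2: r = 2·(1/2)^2 = 1/2).
Summing one r·B term per recipient: 2·0.125·0.305 + 1·0.25·0.124 + 2·0.5·0.126 + 4·0.5·0.44 = 1.11325.
1.11325 < 2.3: the indirect benefit is less than the cost.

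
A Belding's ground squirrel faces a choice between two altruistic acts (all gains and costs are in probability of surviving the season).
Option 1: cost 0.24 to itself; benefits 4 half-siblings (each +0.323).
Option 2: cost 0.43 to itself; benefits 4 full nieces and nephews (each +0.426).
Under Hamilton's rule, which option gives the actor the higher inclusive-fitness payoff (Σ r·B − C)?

Option 1

Option 1: r to a half-sibling = 0.25.
Option 1: Σ r·B − C = (4·0.25·0.323) − 0.24 = 0.083.
Option 2: r to a full niece or nephew = 0.25.
Option 2: Σ r·B − C = (4·0.25·0.426) − 0.43 = -0.004.
Option 1 has the higher net inclusive-fitness payoff.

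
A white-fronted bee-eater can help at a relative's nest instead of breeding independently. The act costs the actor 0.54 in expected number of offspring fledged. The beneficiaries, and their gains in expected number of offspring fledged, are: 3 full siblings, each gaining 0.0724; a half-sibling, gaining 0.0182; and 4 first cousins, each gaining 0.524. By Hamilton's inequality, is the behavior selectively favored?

No

Hamilton's rule: the trait is favored when the sum of r·B over every recipient exceeds the actor's cost C.
r to a full sibling = 0.5 (full sibs share both parents — two paths of length 2: r = 2·(1/2)^2 = 1/2).
r to a half-sibling = 0.25 (half-sibs share one parent — one path of length 2: r = (1/2)^2 = 1/4).
r to a first cousin = 1/8 (first cousins share one grandparent pair — two paths of length 4: r = 2·(1/2)^4 = 1/8).
Summing one r·B term per recipient: 3·0.5·0.0724 + 1·0.25·0.0182 + 4·0.125·0.524 = 0.37515.
0.37515 < 0.54: the indirect benefit is less than the cost.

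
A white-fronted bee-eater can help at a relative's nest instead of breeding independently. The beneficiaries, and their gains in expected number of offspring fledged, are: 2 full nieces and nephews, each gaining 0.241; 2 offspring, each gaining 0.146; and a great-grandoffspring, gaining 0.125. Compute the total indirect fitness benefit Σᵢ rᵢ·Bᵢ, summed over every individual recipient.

r to a full niece or nephew = 0.25 (full aunt/uncle↔niece/nephew: two paths of length 3 through the shared grandparent pair: r = 2·(1/2)^3 = 1/4).
r to an offspring = 1/2 (one parent–offspring link: r = (1/2)^1 = 1/2).
r to a great-grandoffspring = 1/8 (three parent–offspring links: r = (1/2)^3 = 1/8).
Summing one r·B term per recipient: 2·0.25·0.241 + 2·0.5·0.146 + 1·0.125·0.125 = 0.282125.

0.282125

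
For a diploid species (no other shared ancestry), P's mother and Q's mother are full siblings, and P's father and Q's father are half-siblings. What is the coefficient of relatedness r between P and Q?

Relatedness sums over independent paths through distinct common ancestors.
P and Q are related in two ways: first cousins through their mothers (r = 1/8) and half first cousins through their fathers (r = 1/16).
r = 1/8 + 1/16 = 3/16 = 0.1875.

0.1875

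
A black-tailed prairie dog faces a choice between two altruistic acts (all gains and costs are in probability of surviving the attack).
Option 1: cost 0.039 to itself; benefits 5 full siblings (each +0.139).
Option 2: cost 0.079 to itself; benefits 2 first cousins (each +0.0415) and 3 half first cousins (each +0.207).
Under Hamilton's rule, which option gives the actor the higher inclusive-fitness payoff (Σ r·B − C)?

Option 1: r to a full sibling = 0.5.
Option 1: Σ r·B − C = (5·0.5·0.139) − 0.039 = 0.3085.
Option 2: r to a first cousin = 0.125.
Option 2: r to a half first cousin = 0.0625.
Option 2: Σ r·B − C = (2·0.125·0.0415 + 3·0.0625·0.207) − 0.079 = -0.0298125.
Option 1 has the higher net inclusive-fitness payoff.

Option 1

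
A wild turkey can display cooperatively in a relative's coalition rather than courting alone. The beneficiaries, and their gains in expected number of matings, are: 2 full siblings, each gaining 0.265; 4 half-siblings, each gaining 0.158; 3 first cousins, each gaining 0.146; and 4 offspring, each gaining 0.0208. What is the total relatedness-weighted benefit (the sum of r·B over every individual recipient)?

0.51935

r to a full sibling = 1/2 (full sibs share both parents — two paths of length 2: r = 2·(1/2)^2 = 1/2).
r to a half-sibling = 0.25 (half-sibs share one parent — one path of length 2: r = (1/2)^2 = 1/4).
r to a first cousin = 0.125 (first cousins share one grandparent pair — two paths of length 4: r = 2·(1/2)^4 = 1/8).
r to an offspring = 0.5 (one parent–offspring link: r = (1/2)^1 = 1/2).
Summing one r·B term per recipient: 2·0.5·0.265 + 4·0.25·0.158 + 3·0.125·0.146 + 4·0.5·0.0208 = 0.51935.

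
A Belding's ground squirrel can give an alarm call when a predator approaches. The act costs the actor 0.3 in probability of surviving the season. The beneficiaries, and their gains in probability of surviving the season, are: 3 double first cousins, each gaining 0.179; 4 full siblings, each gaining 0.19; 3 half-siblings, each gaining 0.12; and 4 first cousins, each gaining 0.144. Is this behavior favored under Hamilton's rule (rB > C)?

Yes

Hamilton's rule: the trait is favored when the sum of r·B over every recipient exceeds the actor's cost C.
r to a double first cousin = 1/4 (double first cousins share both grandparent pairs — four paths of length 4: r = 4·(1/2)^4 = 1/4).
r to a full sibling = 0.5 (full sibs share both parents — two paths of length 2: r = 2·(1/2)^2 = 1/2).
r to a half-sibling = 1/4 (half-sibs share one parent — one path of length 2: r = (1/2)^2 = 1/4).
r to a first cousin = 0.125 (first cousins share one grandparent pair — two paths of length 4: r = 2·(1/2)^4 = 1/8).
Summing one r·B term per recipient: 3·0.25·0.179 + 4·0.5·0.19 + 3·0.25·0.12 + 4·0.125·0.144 = 0.67625.
0.67625 > 0.3: the indirect benefit exceeds the cost.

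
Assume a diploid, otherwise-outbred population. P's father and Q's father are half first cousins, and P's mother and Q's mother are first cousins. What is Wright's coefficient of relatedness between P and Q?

0.046875

With two independent routes of shared ancestry, r is the sum of the two contributions.
P and Q are related in two ways: half second cousins through their fathers (r = 1/64) and second cousins through their mothers (r = 1/32).
r = 1/64 + 1/32 = 3/64 = 0.046875.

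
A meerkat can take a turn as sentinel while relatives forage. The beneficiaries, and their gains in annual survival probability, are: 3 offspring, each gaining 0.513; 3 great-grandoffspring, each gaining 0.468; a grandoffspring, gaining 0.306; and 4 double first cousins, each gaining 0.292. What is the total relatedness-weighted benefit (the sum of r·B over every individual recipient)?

1.3135

r to an offspring = 0.5 (one parent–offspring link: r = (1/2)^1 = 1/2).
r to a great-grandoffspring = 1/8 (three parent–offspring links: r = (1/2)^3 = 1/8).
r to a grandoffspring = 0.25 (two parent–offspring links: r = (1/2)^2 = 1/4).
r to a double first cousin = 1/4 (double first cousins share both grandparent pairs — four paths of length 4: r = 4·(1/2)^4 = 1/4).
Summing one r·B term per recipient: 3·0.5·0.513 + 3·0.125·0.468 + 1·0.25·0.306 + 4·0.25·0.292 = 1.3135.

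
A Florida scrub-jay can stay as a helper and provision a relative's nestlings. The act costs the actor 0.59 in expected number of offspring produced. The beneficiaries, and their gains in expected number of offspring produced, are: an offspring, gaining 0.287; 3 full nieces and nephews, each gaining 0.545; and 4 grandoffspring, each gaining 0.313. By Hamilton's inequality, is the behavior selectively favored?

Yes

Hamilton's rule: the trait is favored when the sum of r·B over every recipient exceeds the actor's cost C.
r to an offspring = 0.5 (one parent–offspring link: r = (1/2)^1 = 1/2).
r to a full niece or nephew = 1/4 (full aunt/uncle↔niece/nephew: two paths of length 3 through the shared grandparent pair: r = 2·(1/2)^3 = 1/4).
r to a grandoffspring = 0.25 (two parent–offspring links: r = (1/2)^2 = 1/4).
Summing one r·B term per recipient: 1·0.5·0.287 + 3·0.25·0.545 + 4·0.25·0.313 = 0.86525.
0.86525 > 0.59: the indirect benefit exceeds the cost.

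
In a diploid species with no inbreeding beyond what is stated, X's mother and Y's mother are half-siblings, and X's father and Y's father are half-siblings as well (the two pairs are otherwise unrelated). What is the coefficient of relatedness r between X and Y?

With two independent routes of shared ancestry, r is the sum of the two contributions.
X and Y are related in two ways: half first cousins through their mothers (r = 1/16) and half first cousins through their fathers (r = 1/16).
r = 1/16 + 1/16 = 0.125.

0.125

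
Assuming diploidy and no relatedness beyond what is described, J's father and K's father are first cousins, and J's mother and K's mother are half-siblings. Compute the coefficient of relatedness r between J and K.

With two independent routes of shared ancestry, r is the sum of the two contributions.
J and K are related in two ways: second cousins through their fathers (r = 1/32) and half first cousins through their mothers (r = 1/16).
r = 1/32 + 1/16 = 3/32 = 0.09375.

0.09375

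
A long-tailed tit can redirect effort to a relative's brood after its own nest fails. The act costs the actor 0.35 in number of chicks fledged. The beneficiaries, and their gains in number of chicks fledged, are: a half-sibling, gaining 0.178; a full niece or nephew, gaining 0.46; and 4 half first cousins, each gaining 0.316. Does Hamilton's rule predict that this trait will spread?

No

Hamilton's rule: the trait is favored when the sum of r·B over every recipient exceeds the actor's cost C.
r to a half-sibling = 1/4 (half-sibs share one parent — one path of length 2: r = (1/2)^2 = 1/4).
r to a full niece or nephew = 0.25 (full aunt/uncle↔niece/nephew: two paths of length 3 through the shared grandparent pair: r = 2·(1/2)^3 = 1/4).
r to a half first cousin = 1/16 (half first cousins share one grandparent — one path of length 4: r = (1/2)^4 = 1/16).
Summing one r·B term per recipient: 1·0.25·0.178 + 1·0.25·0.46 + 4·0.0625·0.316 = 0.2385.
0.2385 < 0.35: the indirect benefit is less than the cost.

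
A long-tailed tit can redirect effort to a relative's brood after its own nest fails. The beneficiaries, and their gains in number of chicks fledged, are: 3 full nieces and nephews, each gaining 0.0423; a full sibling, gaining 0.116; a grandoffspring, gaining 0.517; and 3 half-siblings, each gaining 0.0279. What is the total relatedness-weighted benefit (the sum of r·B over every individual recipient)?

r to a full niece or nephew = 1/4 (full aunt/uncle↔niece/nephew: two paths of length 3 through the shared grandparent pair: r = 2·(1/2)^3 = 1/4).
r to a full sibling = 0.5 (full sibs share both parents — two paths of length 2: r = 2·(1/2)^2 = 1/2).
r to a grandoffspring = 0.25 (two parent–offspring links: r = (1/2)^2 = 1/4).
r to a half-sibling = 1/4 (half-sibs share one parent — one path of length 2: r = (1/2)^2 = 1/4).
Summing one r·B term per recipient: 3·0.25·0.0423 + 1·0.5·0.116 + 1·0.25·0.517 + 3·0.25·0.0279 = 0.2399.

0.2399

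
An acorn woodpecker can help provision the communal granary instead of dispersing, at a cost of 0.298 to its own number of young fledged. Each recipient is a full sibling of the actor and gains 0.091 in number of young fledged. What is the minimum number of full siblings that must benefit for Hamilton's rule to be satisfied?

r to a full sibling = 0.5 (full sibs share both parents — two paths of length 2: r = 2·(1/2)^2 = 1/2).
Hamilton's rule: n·r·B > C  ⇒  n > C/(r·B) = 0.298/(0.5·0.091) = 6.549.
The smallest integer exceeding 6.549 is 7.

7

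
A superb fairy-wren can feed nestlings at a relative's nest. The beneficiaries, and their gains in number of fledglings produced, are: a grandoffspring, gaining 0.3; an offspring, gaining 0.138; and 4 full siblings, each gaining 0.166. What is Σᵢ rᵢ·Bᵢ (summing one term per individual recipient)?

0.476

r to a grandoffspring = 1/4 (two parent–offspring links: r = (1/2)^2 = 1/4).
r to an offspring = 1/2 (one parent–offspring link: r = (1/2)^1 = 1/2).
r to a full sibling = 0.5 (full sibs share both parents — two paths of length 2: r = 2·(1/2)^2 = 1/2).
Summing one r·B term per recipient: 1·0.25·0.3 + 1·0.5·0.138 + 4·0.5·0.166 = 0.476.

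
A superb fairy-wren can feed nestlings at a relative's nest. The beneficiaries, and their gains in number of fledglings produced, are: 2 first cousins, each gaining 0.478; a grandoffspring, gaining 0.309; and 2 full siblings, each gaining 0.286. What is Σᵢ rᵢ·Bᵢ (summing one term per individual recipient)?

0.48275

r to a first cousin = 1/8 (first cousins share one grandparent pair — two paths of length 4: r = 2·(1/2)^4 = 1/8).
r to a grandoffspring = 0.25 (two parent–offspring links: r = (1/2)^2 = 1/4).
r to a full sibling = 0.5 (full sibs share both parents — two paths of length 2: r = 2·(1/2)^2 = 1/2).
Summing one r·B term per recipient: 2·0.125·0.478 + 1·0.25·0.309 + 2·0.5·0.286 = 0.48275.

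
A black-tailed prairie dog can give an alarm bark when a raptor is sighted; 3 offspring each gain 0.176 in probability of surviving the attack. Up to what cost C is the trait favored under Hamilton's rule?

0.264

r to an offspring = 0.5 (one parent–offspring link: r = (1/2)^1 = 1/2).
Hamilton's rule: n·r·B > C, so the trait is favored while C < n·r·B = 3·0.5·0.176 = 0.264.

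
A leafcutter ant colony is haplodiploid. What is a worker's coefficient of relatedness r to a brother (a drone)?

0.25

Her haploid brother carries none of their father's genes and a random half of their mother's genome; that half matches the maternal half of her own genome with probability 1/2: r = 1/2 · 1/2 = 1/4.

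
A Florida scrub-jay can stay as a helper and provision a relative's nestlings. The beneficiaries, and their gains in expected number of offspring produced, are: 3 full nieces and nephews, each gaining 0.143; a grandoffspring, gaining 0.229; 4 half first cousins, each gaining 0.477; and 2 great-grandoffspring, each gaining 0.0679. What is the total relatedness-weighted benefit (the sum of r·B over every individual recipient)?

0.300725

r to a full niece or nephew = 0.25 (full aunt/uncle↔niece/nephew: two paths of length 3 through the shared grandparent pair: r = 2·(1/2)^3 = 1/4).
r to a grandoffspring = 1/4 (two parent–offspring links: r = (1/2)^2 = 1/4).
r to a half first cousin = 1/16 (half first cousins share one grandparent — one path of length 4: r = (1/2)^4 = 1/16).
r to a great-grandoffspring = 1/8 (three parent–offspring links: r = (1/2)^3 = 1/8).
Summing one r·B term per recipient: 3·0.25·0.143 + 1·0.25·0.229 + 4·0.0625·0.477 + 2·0.125·0.0679 = 0.300725.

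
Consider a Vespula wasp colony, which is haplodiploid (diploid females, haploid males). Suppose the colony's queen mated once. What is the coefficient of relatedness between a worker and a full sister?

Haplodiploid full sisters inherit their father's entire haploid genome identically (contributing 1/2) and on average half of their mother's contribution (1/2 · 1/2 = 1/4); r = 1/2 + 1/4 = 3/4.

0.75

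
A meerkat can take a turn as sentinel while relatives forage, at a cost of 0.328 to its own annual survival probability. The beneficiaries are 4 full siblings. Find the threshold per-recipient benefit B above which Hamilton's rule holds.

r to a full sibling = 1/2 (full sibs share both parents — two paths of length 2: r = 2·(1/2)^2 = 1/2).
Hamilton's rule with n recipients of equal r: n·r·B > C, so B > C/(n·r) = 0.328/(4·0.5) = 0.164.

0.164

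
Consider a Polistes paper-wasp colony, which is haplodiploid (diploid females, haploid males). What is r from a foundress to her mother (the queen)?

One meiotic link between diploid queen and diploid daughter: r = 1/2.

0.5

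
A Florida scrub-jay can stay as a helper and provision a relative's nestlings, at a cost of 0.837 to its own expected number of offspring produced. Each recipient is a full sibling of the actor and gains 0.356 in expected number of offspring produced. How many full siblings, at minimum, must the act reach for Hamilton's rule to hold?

5

r to a full sibling = 0.5 (full sibs share both parents — two paths of length 2: r = 2·(1/2)^2 = 1/2).
Hamilton's rule: n·r·B > C  ⇒  n > C/(r·B) = 0.837/(0.5·0.356) = 4.702.
The smallest integer exceeding 4.702 is 5.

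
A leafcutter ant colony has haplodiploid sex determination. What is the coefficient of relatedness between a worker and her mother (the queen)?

0.5

One meiotic link between diploid queen and diploid daughter: r = 1/2.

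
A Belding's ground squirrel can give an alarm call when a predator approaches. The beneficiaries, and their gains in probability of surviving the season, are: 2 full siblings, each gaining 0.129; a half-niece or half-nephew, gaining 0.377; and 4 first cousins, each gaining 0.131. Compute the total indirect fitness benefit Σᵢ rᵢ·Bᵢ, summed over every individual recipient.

0.241625

r to a full sibling = 1/2 (full sibs share both parents — two paths of length 2: r = 2·(1/2)^2 = 1/2).
r to a half-niece or half-nephew = 1/8 (half-aunt/uncle↔niece/nephew: one path of length 3: r = (1/2)^3 = 1/8).
r to a first cousin = 0.125 (first cousins share one grandparent pair — two paths of length 4: r = 2·(1/2)^4 = 1/8).
Summing one r·B term per recipient: 2·0.5·0.129 + 1·0.125·0.377 + 4·0.125·0.131 = 0.241625.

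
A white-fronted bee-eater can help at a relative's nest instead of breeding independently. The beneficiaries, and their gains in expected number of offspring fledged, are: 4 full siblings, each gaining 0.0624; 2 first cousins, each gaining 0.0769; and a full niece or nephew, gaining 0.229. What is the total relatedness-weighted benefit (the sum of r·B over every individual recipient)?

r to a full sibling = 1/2 (full sibs share both parents — two paths of length 2: r = 2·(1/2)^2 = 1/2).
r to a first cousin = 1/8 (first cousins share one grandparent pair — two paths of length 4: r = 2·(1/2)^4 = 1/8).
r to a full niece or nephew = 0.25 (full aunt/uncle↔niece/nephew: two paths of length 3 through the shared grandparent pair: r = 2·(1/2)^3 = 1/4).
Summing one r·B term per recipient: 4·0.5·0.0624 + 2·0.125·0.0769 + 1·0.25·0.229 = 0.201275.

0.201275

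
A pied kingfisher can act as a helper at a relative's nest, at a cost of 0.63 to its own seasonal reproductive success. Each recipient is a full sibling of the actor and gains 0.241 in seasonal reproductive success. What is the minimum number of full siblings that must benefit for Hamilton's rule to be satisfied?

6

r to a full sibling = 1/2 (full sibs share both parents — two paths of length 2: r = 2·(1/2)^2 = 1/2).
Hamilton's rule: n·r·B > C  ⇒  n > C/(r·B) = 0.63/(0.5·0.241) = 5.228.
The smallest integer exceeding 5.228 is 6.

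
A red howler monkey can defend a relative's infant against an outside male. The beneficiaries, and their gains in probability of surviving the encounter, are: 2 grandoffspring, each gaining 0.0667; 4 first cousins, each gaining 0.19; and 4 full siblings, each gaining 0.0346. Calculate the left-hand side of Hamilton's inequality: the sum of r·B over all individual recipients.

0.19755

r to a grandoffspring = 0.25 (two parent–offspring links: r = (1/2)^2 = 1/4).
r to a first cousin = 0.125 (first cousins share one grandparent pair — two paths of length 4: r = 2·(1/2)^4 = 1/8).
r to a full sibling = 0.5 (full sibs share both parents — two paths of length 2: r = 2·(1/2)^2 = 1/2).
Summing one r·B term per recipient: 2·0.25·0.0667 + 4·0.125·0.19 + 4·0.5·0.0346 = 0.19755.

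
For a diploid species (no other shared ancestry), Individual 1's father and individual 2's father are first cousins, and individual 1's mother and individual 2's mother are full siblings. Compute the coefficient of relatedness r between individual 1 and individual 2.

0.15625

Independent pedigree routes through distinct common ancestors add.
Individual 1 and individual 2 are related in two ways: second cousins through their fathers (r = 1/32) and first cousins through their mothers (r = 1/8).
r = 1/32 + 1/8 = 5/32 = 0.15625.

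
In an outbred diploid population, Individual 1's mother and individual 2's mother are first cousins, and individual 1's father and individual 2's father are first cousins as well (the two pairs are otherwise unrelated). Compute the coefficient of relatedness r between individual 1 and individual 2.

0.0625

Independent pedigree routes through distinct common ancestors add.
Individual 1 and individual 2 are related in two ways: second cousins through their mothers (r = 1/32) and second cousins through their fathers (r = 1/32).
r = 1/32 + 1/32 = 0.0625.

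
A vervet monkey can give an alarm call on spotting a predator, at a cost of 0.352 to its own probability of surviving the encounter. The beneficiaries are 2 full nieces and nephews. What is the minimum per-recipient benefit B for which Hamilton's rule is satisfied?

0.704

r to a full niece or nephew = 0.25 (full aunt/uncle↔niece/nephew: two paths of length 3 through the shared grandparent pair: r = 2·(1/2)^3 = 1/4).
Hamilton's rule with n recipients of equal r: n·r·B > C, so B > C/(n·r) = 0.352/(2·0.25) = 0.704.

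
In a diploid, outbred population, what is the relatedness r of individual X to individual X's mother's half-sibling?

0.125

Each parent–offspring link contributes a factor of 1/2, and independent paths through distinct common ancestors add.
Half-aunt/uncle↔niece/nephew: one path of length 3: r = (1/2)^3 = 1/8.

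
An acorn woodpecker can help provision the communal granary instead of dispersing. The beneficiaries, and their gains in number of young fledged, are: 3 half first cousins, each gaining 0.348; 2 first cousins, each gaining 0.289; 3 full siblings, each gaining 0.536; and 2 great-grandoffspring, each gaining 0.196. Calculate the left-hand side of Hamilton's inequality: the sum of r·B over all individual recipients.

r to a half first cousin = 1/16 (half first cousins share one grandparent — one path of length 4: r = (1/2)^4 = 1/16).
r to a first cousin = 1/8 (first cousins share one grandparent pair — two paths of length 4: r = 2·(1/2)^4 = 1/8).
r to a full sibling = 0.5 (full sibs share both parents — two paths of length 2: r = 2·(1/2)^2 = 1/2).
r to a great-grandoffspring = 1/8 (three parent–offspring links: r = (1/2)^3 = 1/8).
Summing one r·B term per recipient: 3·0.0625·0.348 + 2·0.125·0.289 + 3·0.5·0.536 + 2·0.125·0.196 = 0.9905.

0.9905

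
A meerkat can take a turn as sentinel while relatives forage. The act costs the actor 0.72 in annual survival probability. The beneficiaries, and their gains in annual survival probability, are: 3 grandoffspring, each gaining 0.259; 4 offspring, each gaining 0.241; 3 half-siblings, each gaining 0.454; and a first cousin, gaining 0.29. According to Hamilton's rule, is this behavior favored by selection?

Hamilton's rule: the trait is favored when the sum of r·B over every recipient exceeds the actor's cost C.
r to a grandoffspring = 1/4 (two parent–offspring links: r = (1/2)^2 = 1/4).
r to an offspring = 1/2 (one parent–offspring link: r = (1/2)^1 = 1/2).
r to a half-sibling = 0.25 (half-sibs share one parent — one path of length 2: r = (1/2)^2 = 1/4).
r to a first cousin = 0.125 (first cousins share one grandparent pair — two paths of length 4: r = 2·(1/2)^4 = 1/8).
Summing one r·B term per recipient: 3·0.25·0.259 + 4·0.5·0.241 + 3·0.25·0.454 + 1·0.125·0.29 = 1.053.
1.053 > 0.72: the indirect benefit exceeds the cost.

Yes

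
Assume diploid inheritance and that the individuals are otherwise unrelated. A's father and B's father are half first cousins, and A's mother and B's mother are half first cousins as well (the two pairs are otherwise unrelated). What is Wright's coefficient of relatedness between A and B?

Relatedness sums over independent paths through distinct common ancestors.
A and B are related in two ways: half second cousins through their fathers (r = 1/64) and half second cousins through their mothers (r = 1/64).
r = 1/64 + 1/64 = 0.03125.

0.03125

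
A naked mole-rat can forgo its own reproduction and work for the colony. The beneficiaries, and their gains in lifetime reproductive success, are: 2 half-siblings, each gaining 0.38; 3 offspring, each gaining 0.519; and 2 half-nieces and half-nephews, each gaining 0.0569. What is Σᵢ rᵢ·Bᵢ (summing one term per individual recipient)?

0.982725

r to a half-sibling = 1/4 (half-sibs share one parent — one path of length 2: r = (1/2)^2 = 1/4).
r to an offspring = 1/2 (one parent–offspring link: r = (1/2)^1 = 1/2).
r to a half-niece or half-nephew = 1/8 (half-aunt/uncle↔niece/nephew: one path of length 3: r = (1/2)^3 = 1/8).
Summing one r·B term per recipient: 2·0.25·0.38 + 3·0.5·0.519 + 2·0.125·0.0569 = 0.982725.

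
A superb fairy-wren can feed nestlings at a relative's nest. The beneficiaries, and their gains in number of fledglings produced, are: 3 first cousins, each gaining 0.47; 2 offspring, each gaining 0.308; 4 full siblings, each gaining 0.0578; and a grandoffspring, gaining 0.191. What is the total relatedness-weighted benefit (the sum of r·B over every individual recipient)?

r to a first cousin = 1/8 (first cousins share one grandparent pair — two paths of length 4: r = 2·(1/2)^4 = 1/8).
r to an offspring = 1/2 (one parent–offspring link: r = (1/2)^1 = 1/2).
r to a full sibling = 1/2 (full sibs share both parents — two paths of length 2: r = 2·(1/2)^2 = 1/2).
r to a grandoffspring = 1/4 (two parent–offspring links: r = (1/2)^2 = 1/4).
Summing one r·B term per recipient: 3·0.125·0.47 + 2·0.5·0.308 + 4·0.5·0.0578 + 1·0.25·0.191 = 0.6476.

0.6476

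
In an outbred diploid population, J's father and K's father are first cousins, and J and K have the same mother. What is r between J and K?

Wright's path rule: contributions from independent ancestry routes add.
J and K are related in two ways: second cousins through their fathers (r = 1/32) and half-sibs through their shared mother (r = 1/4).
r = 1/32 + 1/4 = 0.28125.

0.28125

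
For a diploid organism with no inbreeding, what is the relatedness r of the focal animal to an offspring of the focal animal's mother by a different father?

Each parent–offspring link contributes a factor of 1/2, and independent paths through distinct common ancestors add.
Half-sibs share one parent — one path of length 2: r = (1/2)^2 = 1/4.

0.25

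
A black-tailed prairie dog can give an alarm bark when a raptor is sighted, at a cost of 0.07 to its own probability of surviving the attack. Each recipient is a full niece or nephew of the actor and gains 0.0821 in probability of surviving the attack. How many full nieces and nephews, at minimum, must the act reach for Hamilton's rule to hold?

4

r to a full niece or nephew = 0.25 (full aunt/uncle↔niece/nephew: two paths of length 3 through the shared grandparent pair: r = 2·(1/2)^3 = 1/4).
Hamilton's rule: n·r·B > C  ⇒  n > C/(r·B) = 0.07/(0.25·0.0821) = 3.41.
The smallest integer exceeding 3.41 is 4.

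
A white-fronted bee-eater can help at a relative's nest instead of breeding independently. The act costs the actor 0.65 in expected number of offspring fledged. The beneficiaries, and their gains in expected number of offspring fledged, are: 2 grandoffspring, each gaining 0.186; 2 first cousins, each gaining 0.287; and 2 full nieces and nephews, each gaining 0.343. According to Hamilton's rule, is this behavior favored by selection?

No

Hamilton's rule: the trait is favored when the sum of r·B over every recipient exceeds the actor's cost C.
r to a grandoffspring = 1/4 (two parent–offspring links: r = (1/2)^2 = 1/4).
r to a first cousin = 1/8 (first cousins share one grandparent pair — two paths of length 4: r = 2·(1/2)^4 = 1/8).
r to a full niece or nephew = 1/4 (full aunt/uncle↔niece/nephew: two paths of length 3 through the shared grandparent pair: r = 2·(1/2)^3 = 1/4).
Summing one r·B term per recipient: 2·0.25·0.186 + 2·0.125·0.287 + 2·0.25·0.343 = 0.33625.
0.33625 < 0.65: the indirect benefit is less than the cost.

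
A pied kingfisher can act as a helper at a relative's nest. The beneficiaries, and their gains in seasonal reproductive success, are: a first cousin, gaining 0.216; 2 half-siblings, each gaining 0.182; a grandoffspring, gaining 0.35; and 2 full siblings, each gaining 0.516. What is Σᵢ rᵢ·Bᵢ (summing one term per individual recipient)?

0.7215

r to a first cousin = 1/8 (first cousins share one grandparent pair — two paths of length 4: r = 2·(1/2)^4 = 1/8).
r to a half-sibling = 0.25 (half-sibs share one parent — one path of length 2: r = (1/2)^2 = 1/4).
r to a grandoffspring = 1/4 (two parent–offspring links: r = (1/2)^2 = 1/4).
r to a full sibling = 1/2 (full sibs share both parents — two paths of length 2: r = 2·(1/2)^2 = 1/2).
Summing one r·B term per recipient: 1·0.125·0.216 + 2·0.25·0.182 + 1·0.25·0.35 + 2·0.5·0.516 = 0.7215.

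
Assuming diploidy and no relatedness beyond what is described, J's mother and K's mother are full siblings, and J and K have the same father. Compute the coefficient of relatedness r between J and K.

0.375

Independent pedigree routes through distinct common ancestors add.
J and K are related in two ways: first cousins through their mothers (r = 1/8) and half-sibs through their shared father (r = 1/4).
r = 1/8 + 1/4 = 3/8 = 0.375.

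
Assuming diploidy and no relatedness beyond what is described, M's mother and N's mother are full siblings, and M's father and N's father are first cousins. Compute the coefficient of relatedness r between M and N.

0.15625

Wright's path rule: contributions from independent ancestry routes add.
M and N are related in two ways: first cousins through their mothers (r = 1/8) and second cousins through their fathers (r = 1/32).
r = 1/8 + 1/32 = 5/32 = 0.15625.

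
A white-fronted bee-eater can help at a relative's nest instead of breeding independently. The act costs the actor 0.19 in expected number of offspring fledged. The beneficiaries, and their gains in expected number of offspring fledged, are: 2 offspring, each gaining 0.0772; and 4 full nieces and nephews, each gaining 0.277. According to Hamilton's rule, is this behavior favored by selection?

Yes

Hamilton's rule: the trait is favored when the sum of r·B over every recipient exceeds the actor's cost C.
r to an offspring = 0.5 (one parent–offspring link: r = (1/2)^1 = 1/2).
r to a full niece or nephew = 0.25 (full aunt/uncle↔niece/nephew: two paths of length 3 through the shared grandparent pair: r = 2·(1/2)^3 = 1/4).
Summing one r·B term per recipient: 2·0.5·0.0772 + 4·0.25·0.277 = 0.3542.
0.3542 > 0.19: the indirect benefit exceeds the cost.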